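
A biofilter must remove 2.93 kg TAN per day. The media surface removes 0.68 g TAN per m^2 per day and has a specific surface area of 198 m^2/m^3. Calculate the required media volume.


A = 2.93*1000 / 0.68 = 4308.8235 m^2
V = 4308.8235 / 198 = 21.7617

21.7617 m^3


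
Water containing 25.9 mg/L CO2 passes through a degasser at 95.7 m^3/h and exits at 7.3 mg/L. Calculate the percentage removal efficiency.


CO2_out / CO2_in = 7.3 / 25.9 = 0.28185328
Fraction remaining = 0.28185328
efficiency = (1 - 0.28185328) * 100 = 71.8147 %

71.8147 %


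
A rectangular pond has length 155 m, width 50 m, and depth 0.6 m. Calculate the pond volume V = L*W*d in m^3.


Base area = L * W = 155 * 50 = 7750 m^2
Volume = area * depth = 7750 * 0.6 = 4650 m^3

4650 m^3


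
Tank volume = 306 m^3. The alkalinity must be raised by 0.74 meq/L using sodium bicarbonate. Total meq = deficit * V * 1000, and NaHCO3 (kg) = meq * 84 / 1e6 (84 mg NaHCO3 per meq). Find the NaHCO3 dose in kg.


Tank volume in L = 306 m^3 * 1000 = 306000 L
Total meq required = 0.74 meq/L * 306000 L = 226440 meq
NaHCO3 mass = 226440 meq * 84 mg/meq / 1e6 = 19.021 kg

19.021 kg


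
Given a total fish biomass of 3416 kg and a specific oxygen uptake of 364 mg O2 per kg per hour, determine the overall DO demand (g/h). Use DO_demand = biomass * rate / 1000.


Total O2 consumption (mg/h) = 3416 kg * 364 mg/(kg*h) = 1243424 mg/h
Convert to g/h: 1243424 / 1000 = 1243.424 g/h

1243.424 g/h


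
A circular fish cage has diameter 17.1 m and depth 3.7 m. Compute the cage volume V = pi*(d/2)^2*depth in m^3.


r = d/2 = 17.1/2 = 8.55 m
Base area = pi*r^2 = pi*8.55^2 = 229.65828 m^2
Volume = 229.65828 * 3.7 = 849.736 m^3

849.736 m^3


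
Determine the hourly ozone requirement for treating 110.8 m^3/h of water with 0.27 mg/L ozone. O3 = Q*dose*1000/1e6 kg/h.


O3 demand (mg/h) = Q * dose * 1000 = 110.8 * 0.27 * 1000 = 29916 mg/h
Convert mg to kg: 29916 / 1e6 = 0.029916 kg/h

0.029916 kg/h


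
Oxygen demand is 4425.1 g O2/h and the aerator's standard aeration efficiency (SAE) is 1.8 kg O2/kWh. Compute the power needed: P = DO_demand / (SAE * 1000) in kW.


SAE in g O2/kWh = 1.8 * 1000 = 1800 g/kWh
P = DO_demand / SAE_g = 4425.1 / 1800 = 2.45839 kW

2.45839 kW


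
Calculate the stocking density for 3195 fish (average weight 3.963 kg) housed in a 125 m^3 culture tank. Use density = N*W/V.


Total biomass = 3195 fish * 3.963 kg = 12661.785 kg
Density = total biomass / volume = 12661.785 / 125 = 101.294 kg/m^3

101.294 kg/m^3


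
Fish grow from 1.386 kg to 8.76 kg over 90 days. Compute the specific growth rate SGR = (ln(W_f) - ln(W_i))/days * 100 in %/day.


ln(W_f) = ln(8.76) = 2.1701959
ln(W_i) = ln(1.386) = 0.3264219
ln(W_f) - ln(W_i) = 2.1701959 - 0.3264219 = 1.843774
SGR = 1.843774 / 90 * 100 = 2.04864 %/day

2.04864 %/day


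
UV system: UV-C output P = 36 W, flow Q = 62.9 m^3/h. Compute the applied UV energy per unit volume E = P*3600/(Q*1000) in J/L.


Energy delivered per hour = 36 W * 3600 s = 129600 J/h
Volume treated per hour = 62.9 m^3/h * 1000 = 62900 L/h
dose = 129600 / 62900 = 2.06041 J/L

2.06041 J/L


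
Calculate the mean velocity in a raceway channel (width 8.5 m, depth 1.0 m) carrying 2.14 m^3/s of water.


Cross-sectional area = W * d = 8.5 * 1.0 = 8.5 m^2
Velocity = Q / A = 2.14 / 8.5 = 0.251765 m/s

0.251765 m/s


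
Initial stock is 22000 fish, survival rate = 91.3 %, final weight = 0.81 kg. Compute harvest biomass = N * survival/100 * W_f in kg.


Survivors = 22000 * 91.3/100 = 20086 fish
Harvest biomass = survivors * W_f = 20086 * 0.81 = 16269.66 kg

16269.66 kg


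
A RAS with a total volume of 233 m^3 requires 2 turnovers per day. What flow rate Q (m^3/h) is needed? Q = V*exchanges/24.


Daily recirculation volume = 233 m^3 * 2 = 466 m^3/day
Flow rate Q = daily volume / 24 h = 466 / 24 = 19.4167 m^3/h

19.4167 m^3/h


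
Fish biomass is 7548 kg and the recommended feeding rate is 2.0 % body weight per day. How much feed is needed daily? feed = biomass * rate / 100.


Feeding rate fraction = 2.0% / 100 = 0.02
Daily feed = 7548 kg * 0.02 = 150.96 kg/day

150.96 kg/day


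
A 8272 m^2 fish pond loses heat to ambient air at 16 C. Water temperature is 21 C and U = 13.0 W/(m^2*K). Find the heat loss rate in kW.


Temperature difference dT = 21 - 16 = 5 K
Heat loss (W) = U * A * dT = 13.0 * 8272 * 5 = 537680 W
Convert to kW: 537680 / 1000 = 537.68 kW

537.68 kW


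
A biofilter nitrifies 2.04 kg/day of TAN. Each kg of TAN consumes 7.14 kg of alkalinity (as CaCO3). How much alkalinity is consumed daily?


Alkalinity factor: 7.14 kg CaCO3 consumed per kg TAN nitrified
alk = 2.04 kg TAN * 7.14 = 14.5656 kg CaCO3/day

14.5656 kg CaCO3/day


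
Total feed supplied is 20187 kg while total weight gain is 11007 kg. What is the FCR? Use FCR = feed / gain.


FCR = feed consumed / weight gained
FCR = 20187 kg / 11007 kg = 1.83401

1.83401


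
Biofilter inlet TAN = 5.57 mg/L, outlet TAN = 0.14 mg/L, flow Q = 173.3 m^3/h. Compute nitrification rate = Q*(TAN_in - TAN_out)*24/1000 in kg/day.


Concentration drop: TAN_in - TAN_out = 5.57 - 0.14 = 5.43 mg/L
Hourly TAN removed = Q * dTAN = 173.3 m^3/h * 5.43 mg/L = 941.019 g/h  (m^3/h * mg/L = g/h)
Daily TAN removed = 941.019 * 24 = 22584.456 g/day
Convert to kg/day: 22584.456 / 1000 = 22.584456 kg/day

22.584456 kg/day


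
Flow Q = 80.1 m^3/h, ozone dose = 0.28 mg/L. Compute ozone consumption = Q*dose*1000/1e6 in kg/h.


O3 demand (mg/h) = Q * dose * 1000 = 80.1 * 0.28 * 1000 = 22428 mg/h
Convert mg to kg: 22428 / 1e6 = 0.022428 kg/h

0.022428 kg/h


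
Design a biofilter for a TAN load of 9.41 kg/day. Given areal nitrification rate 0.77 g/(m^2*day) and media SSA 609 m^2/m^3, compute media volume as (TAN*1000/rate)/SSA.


A = 9.41*1000 / 0.77 = 12220.779 m^2
V = 12220.779 / 609 = 20.067

20.067 m^3


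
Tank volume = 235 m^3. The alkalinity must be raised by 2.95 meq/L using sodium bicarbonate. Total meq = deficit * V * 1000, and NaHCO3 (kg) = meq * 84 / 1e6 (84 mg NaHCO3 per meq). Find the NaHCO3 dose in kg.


Tank volume in L = 235 m^3 * 1000 = 235000 L
Total meq required = 2.95 meq/L * 235000 L = 693250 meq
NaHCO3 mass = 693250 meq * 84 mg/meq / 1e6 = 58.233 kg

58.233 kg


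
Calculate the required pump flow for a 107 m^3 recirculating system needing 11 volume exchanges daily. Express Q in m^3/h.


Daily recirculation volume = 107 m^3 * 11 = 1177 m^3/day
Flow rate Q = daily volume / 24 h = 1177 / 24 = 49.0417 m^3/h

49.0417 m^3/h


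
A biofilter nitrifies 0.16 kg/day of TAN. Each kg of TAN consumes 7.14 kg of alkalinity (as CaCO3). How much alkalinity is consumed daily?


Alkalinity factor: 7.14 kg CaCO3 consumed per kg TAN nitrified
alk = 0.16 kg TAN * 7.14 = 1.1424 kg CaCO3/day

1.1424 kg CaCO3/day


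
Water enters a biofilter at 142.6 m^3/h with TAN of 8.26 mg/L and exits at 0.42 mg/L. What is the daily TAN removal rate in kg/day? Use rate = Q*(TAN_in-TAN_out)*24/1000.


Concentration drop: TAN_in - TAN_out = 8.26 - 0.42 = 7.84 mg/L
Hourly TAN removed = Q * dTAN = 142.6 m^3/h * 7.84 mg/L = 1117.984 g/h  (m^3/h * mg/L = g/h)
Daily TAN removed = 1117.984 * 24 = 26831.616 g/day
Convert to kg/day: 26831.616 / 1000 = 26.831616 kg/day

26.831616 kg/day


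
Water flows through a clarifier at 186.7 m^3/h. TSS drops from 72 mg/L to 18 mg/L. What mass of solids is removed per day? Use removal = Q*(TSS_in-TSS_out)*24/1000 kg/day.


Concentration drop: TSS_in - TSS_out = 72 - 18 = 54 mg/L
Hourly solids removed = Q * dTSS = 186.7 m^3/h * 54 mg/L = 10081.8 g/h  (m^3/h * mg/L = g/h)
Daily solids removed = 10081.8 * 24 = 241963.2 g/day
Convert g to kg: 241963.2 / 1000 = 241.9632 kg/day

241.9632 kg/day


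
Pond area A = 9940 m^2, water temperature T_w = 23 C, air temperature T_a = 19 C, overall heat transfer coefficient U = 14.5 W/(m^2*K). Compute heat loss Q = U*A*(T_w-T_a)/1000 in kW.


Temperature difference dT = 23 - 19 = 4 K
Heat loss (W) = U * A * dT = 14.5 * 9940 * 4 = 576520 W
Convert to kW: 576520 / 1000 = 576.52 kW

576.52 kW


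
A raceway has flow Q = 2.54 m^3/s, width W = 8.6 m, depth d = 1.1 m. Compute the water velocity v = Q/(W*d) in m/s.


Cross-sectional area = W * d = 8.6 * 1.1 = 9.46 m^2
Velocity = Q / A = 2.54 / 9.46 = 0.268499 m/s

0.268499 m/s


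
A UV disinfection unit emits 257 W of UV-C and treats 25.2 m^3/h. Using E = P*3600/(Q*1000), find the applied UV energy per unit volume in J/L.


Energy delivered per hour = 257 W * 3600 s = 925200 J/h
Volume treated per hour = 25.2 m^3/h * 1000 = 25200 L/h
dose = 925200 / 25200 = 36.7143 J/L

36.7143 J/L


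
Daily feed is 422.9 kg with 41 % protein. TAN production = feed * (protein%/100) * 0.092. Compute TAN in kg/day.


Protein in feed = 422.9 * 41/100 = 173.389 kg/day
TAN = protein * 0.092 = 173.389 * 0.092 = 15.951788 kg/day

15.951788 kg/day


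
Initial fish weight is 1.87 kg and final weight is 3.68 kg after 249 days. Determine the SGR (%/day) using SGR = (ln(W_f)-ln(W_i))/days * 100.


ln(W_f) = ln(3.68) = 1.3029128
ln(W_i) = ln(1.87) = 0.62593843
ln(W_f) - ln(W_i) = 1.3029128 - 0.62593843 = 0.67697437
SGR = 0.67697437 / 249 * 100 = 0.271877 %/day

0.271877 %/day


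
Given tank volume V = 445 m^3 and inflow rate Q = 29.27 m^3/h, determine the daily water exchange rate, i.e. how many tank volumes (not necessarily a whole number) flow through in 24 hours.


Daily flow volume = 29.27 m^3/h * 24 h = 702.48 m^3/day
Exchanges = daily flow / tank volume = 702.48 / 445 = 1.57861 exchanges/day

1.57861 exchanges/day


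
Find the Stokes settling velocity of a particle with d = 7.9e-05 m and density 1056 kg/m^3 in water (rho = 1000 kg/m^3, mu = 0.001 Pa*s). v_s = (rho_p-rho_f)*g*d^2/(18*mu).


Density difference: rho_p - rho_f = 1056 - 1000 = 56 kg/m^3
d^2 = (7.9e-05)^2 = 6.241e-09 m^2
Numerator = (rho_p - rho_f) * g * d^2 = 56 * 9.81 * 6.241e-09 = 3.4285558e-06
Denominator = 18 * mu = 18 * 0.001 = 0.018
v_s = 3.4285558e-06 / 0.018 = 1.90475e-04 m/s
Check: Re = rho_f * v_s * d / mu = 1000 * 1.90475e-04 * 7.9e-05 / 0.001 = 0.015 < 1, so Stokes' law applies.

1.90475e-04 m/s


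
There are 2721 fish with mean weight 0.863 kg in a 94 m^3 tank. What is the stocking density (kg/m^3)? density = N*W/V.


Total biomass = 2721 fish * 0.863 kg = 2348.223 kg
Density = total biomass / volume = 2348.223 / 94 = 24.9811 kg/m^3

24.9811 kg/m^3


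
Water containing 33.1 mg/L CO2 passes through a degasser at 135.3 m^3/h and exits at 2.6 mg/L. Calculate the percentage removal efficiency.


CO2_out / CO2_in = 2.6 / 33.1 = 0.078549849
Fraction remaining = 0.078549849
efficiency = (1 - 0.078549849) * 100 = 92.145 %

92.145 %


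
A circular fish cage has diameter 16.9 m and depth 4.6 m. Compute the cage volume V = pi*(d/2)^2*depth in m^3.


r = d/2 = 16.9/2 = 8.45 m
Base area = pi*r^2 = pi*8.45^2 = 224.31757 m^2
Volume = 224.31757 * 4.6 = 1031.86 m^3

1031.86 m^3


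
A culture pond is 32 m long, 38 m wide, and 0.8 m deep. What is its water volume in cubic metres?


Base area = L * W = 32 * 38 = 1216 m^2
Volume = area * depth = 1216 * 0.8 = 972.8 m^3

972.8 m^3


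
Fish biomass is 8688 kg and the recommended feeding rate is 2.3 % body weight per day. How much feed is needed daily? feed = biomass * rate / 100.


Feeding rate fraction = 2.3% / 100 = 0.023
Daily feed = 8688 kg * 0.023 = 199.824 kg/day

199.824 kg/day


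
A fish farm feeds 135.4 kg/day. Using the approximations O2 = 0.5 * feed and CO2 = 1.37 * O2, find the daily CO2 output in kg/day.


O2 = 135.4 * 0.5 = 67.7
CO2 = 67.7 * 1.37 = 92.749

92.749 kg/day


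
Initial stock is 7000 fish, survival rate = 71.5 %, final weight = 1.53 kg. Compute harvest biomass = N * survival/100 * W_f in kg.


Survivors = 7000 * 71.5/100 = 5005 fish
Harvest biomass = survivors * W_f = 5005 * 1.53 = 7657.65 kg

7657.65 kg


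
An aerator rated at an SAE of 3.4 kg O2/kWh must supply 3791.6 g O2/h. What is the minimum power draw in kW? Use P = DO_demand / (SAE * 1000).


SAE in g O2/kWh = 3.4 * 1000 = 3400 g/kWh
P = DO_demand / SAE_g = 3791.6 / 3400 = 1.11518 kW

1.11518 kW


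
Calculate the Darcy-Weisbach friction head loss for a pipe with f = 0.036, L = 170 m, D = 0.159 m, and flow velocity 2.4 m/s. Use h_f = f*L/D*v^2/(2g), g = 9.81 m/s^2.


v^2 = 2.4^2 = 5.76 m^2/s^2
L/D = 170/0.159 = 1069.1824
h_f = f*(L/D)*v^2/(2g) = 0.036 * 1069.1824 * 5.76 / 19.62 = 11.3 m

11.3 m


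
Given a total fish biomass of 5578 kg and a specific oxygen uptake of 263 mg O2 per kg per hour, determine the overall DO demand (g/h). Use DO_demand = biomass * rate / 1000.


Total O2 consumption (mg/h) = 5578 kg * 263 mg/(kg*h) = 1467014 mg/h
Convert to g/h: 1467014 / 1000 = 1467.014 g/h

1467.014 g/h


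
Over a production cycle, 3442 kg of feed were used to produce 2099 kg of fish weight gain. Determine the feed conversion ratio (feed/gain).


FCR = feed consumed / weight gained
FCR = 3442 kg / 2099 kg = 1.63983

1.63983


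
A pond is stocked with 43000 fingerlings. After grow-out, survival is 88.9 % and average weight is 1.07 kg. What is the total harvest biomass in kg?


Survivors = 43000 * 88.9/100 = 38227 fish
Harvest biomass = survivors * W_f = 38227 * 1.07 = 40902.89 kg

40902.89 kg


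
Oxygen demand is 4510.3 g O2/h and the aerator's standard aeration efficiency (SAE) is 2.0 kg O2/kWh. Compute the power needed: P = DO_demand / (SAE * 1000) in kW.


SAE in g O2/kWh = 2.0 * 1000 = 2000 g/kWh
P = DO_demand / SAE_g = 4510.3 / 2000 = 2.25515 kW

2.25515 kW


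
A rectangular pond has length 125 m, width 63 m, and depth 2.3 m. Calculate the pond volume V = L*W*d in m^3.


Base area = L * W = 125 * 63 = 7875 m^2
Volume = area * depth = 7875 * 2.3 = 18112.5 m^3

18112.5 m^3


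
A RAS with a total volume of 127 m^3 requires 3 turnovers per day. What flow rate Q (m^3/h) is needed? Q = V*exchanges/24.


Daily recirculation volume = 127 m^3 * 3 = 381 m^3/day
Flow rate Q = daily volume / 24 h = 381 / 24 = 15.875 m^3/h

15.875 m^3/h


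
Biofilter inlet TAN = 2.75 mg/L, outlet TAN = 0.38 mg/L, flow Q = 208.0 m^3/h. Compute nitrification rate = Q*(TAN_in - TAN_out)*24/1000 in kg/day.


Concentration drop: TAN_in - TAN_out = 2.75 - 0.38 = 2.37 mg/L
Hourly TAN removed = Q * dTAN = 208.0 m^3/h * 2.37 mg/L = 492.96 g/h  (m^3/h * mg/L = g/h)
Daily TAN removed = 492.96 * 24 = 11831.04 g/day
Convert to kg/day: 11831.04 / 1000 = 11.83104 kg/day

11.83104 kg/day


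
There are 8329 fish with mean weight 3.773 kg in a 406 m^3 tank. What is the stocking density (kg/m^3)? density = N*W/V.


Total biomass = 8329 fish * 3.773 kg = 31425.317 kg
Density = total biomass / volume = 31425.317 / 406 = 77.4023 kg/m^3

77.4023 kg/m^3


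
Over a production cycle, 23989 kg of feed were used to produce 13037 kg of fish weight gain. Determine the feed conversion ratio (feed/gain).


FCR = feed consumed / weight gained
FCR = 23989 kg / 13037 kg = 1.84007

1.84007


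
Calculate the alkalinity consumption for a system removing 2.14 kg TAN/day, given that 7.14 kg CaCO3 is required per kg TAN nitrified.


Alkalinity factor: 7.14 kg CaCO3 consumed per kg TAN nitrified
alk = 2.14 kg TAN * 7.14 = 15.2796 kg CaCO3/day

15.2796 kg CaCO3/day


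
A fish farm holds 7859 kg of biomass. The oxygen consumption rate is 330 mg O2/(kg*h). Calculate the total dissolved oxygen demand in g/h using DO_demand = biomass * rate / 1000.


Total O2 consumption (mg/h) = 7859 kg * 330 mg/(kg*h) = 2593470 mg/h
Convert to g/h: 2593470 / 1000 = 2593.47 g/h

2593.47 g/h


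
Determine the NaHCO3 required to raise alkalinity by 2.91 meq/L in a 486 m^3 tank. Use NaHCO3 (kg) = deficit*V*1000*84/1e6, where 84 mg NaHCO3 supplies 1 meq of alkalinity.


Tank volume in L = 486 m^3 * 1000 = 486000 L
Total meq required = 2.91 meq/L * 486000 L = 1414260 meq
NaHCO3 mass = 1414260 meq * 84 mg/meq / 1e6 = 118.798 kg

118.798 kg


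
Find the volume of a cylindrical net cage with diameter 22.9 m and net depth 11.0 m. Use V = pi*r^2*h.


r = d/2 = 22.9/2 = 11.45 m
Base area = pi*r^2 = pi*11.45^2 = 411.87065 m^2
Volume = 411.87065 * 11.0 = 4530.58 m^3

4530.58 m^3


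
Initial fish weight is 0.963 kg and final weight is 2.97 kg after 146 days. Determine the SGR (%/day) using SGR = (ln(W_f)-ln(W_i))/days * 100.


ln(W_f) = ln(2.97) = 1.088562
ln(W_i) = ln(0.963) = -0.037701867
ln(W_f) - ln(W_i) = 1.088562 - -0.037701867 = 1.1262639
SGR = 1.1262639 / 146 * 100 = 0.771414 %/day

0.771414 %/day


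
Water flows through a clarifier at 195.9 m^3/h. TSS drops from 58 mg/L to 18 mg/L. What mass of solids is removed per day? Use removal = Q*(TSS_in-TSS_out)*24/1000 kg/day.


Concentration drop: TSS_in - TSS_out = 58 - 18 = 40 mg/L
Hourly solids removed = Q * dTSS = 195.9 m^3/h * 40 mg/L = 7836 g/h  (m^3/h * mg/L = g/h)
Daily solids removed = 7836 * 24 = 188064 g/day
Convert g to kg: 188064 / 1000 = 188.064 kg/day

188.064 kg/day


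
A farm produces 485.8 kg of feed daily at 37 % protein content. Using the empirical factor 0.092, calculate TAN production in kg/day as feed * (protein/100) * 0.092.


Protein in feed = 485.8 * 37/100 = 179.746 kg/day
TAN = protein * 0.092 = 179.746 * 0.092 = 16.536632 kg/day

16.536632 kg/day


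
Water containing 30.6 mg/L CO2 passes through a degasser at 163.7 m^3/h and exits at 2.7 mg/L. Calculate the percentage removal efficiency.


CO2_out / CO2_in = 2.7 / 30.6 = 0.088235294
Fraction remaining = 0.088235294
efficiency = (1 - 0.088235294) * 100 = 91.1765 %

91.1765 %


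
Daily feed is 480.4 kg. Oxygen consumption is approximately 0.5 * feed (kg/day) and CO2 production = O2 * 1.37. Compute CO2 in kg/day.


O2 = 480.4 * 0.5 = 240.2
CO2 = 240.2 * 1.37 = 329.074

329.074 kg/day


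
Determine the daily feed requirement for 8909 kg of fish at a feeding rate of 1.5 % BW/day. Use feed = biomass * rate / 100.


Feeding rate fraction = 1.5% / 100 = 0.015
Daily feed = 8909 kg * 0.015 = 133.635 kg/day

133.635 kg/day


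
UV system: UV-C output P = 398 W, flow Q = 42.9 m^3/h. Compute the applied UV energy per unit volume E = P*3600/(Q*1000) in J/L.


Energy delivered per hour = 398 W * 3600 s = 1432800 J/h
Volume treated per hour = 42.9 m^3/h * 1000 = 42900 L/h
dose = 1432800 / 42900 = 33.3986 J/L

33.3986 J/L


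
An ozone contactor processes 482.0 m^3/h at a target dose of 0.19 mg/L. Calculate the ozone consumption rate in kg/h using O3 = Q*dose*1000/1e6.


O3 demand (mg/h) = Q * dose * 1000 = 482.0 * 0.19 * 1000 = 91580 mg/h
Convert mg to kg: 91580 / 1e6 = 0.09158 kg/h

0.09158 kg/h


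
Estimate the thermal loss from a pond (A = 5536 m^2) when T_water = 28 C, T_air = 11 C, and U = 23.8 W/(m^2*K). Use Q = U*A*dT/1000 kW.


Temperature difference dT = 28 - 11 = 17 K
Heat loss (W) = U * A * dT = 23.8 * 5536 * 17 = 2239865.6 W
Convert to kW: 2239865.6 / 1000 = 2239.8656 kW

2239.8656 kW


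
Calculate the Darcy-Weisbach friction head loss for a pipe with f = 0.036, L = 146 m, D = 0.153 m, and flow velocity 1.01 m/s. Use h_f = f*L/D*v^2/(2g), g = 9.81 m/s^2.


v^2 = 1.01^2 = 1.0201 m^2/s^2
L/D = 146/0.153 = 954.24837
h_f = f*(L/D)*v^2/(2g) = 0.036 * 954.24837 * 1.0201 / 19.62 = 1.78611 m

1.78611 m


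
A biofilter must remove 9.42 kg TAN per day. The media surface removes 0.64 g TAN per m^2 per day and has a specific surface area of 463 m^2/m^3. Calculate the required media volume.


A = 9.42*1000 / 0.64 = 14718.75 m^2
V = 14718.75 / 463 = 31.79

31.79 m^3


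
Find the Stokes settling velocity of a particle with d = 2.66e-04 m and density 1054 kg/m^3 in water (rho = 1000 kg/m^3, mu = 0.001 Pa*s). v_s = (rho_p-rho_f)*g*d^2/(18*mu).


Density difference: rho_p - rho_f = 1054 - 1000 = 54 kg/m^3
d^2 = (2.66e-04)^2 = 7.0756e-08 m^2
Numerator = (rho_p - rho_f) * g * d^2 = 54 * 9.81 * 7.0756e-08 = 3.7482283e-05
Denominator = 18 * mu = 18 * 0.001 = 0.018
v_s = 3.7482283e-05 / 0.018 = 0.00208235 m/s
Check: Re = rho_f * v_s * d / mu = 1000 * 0.00208235 * 2.66e-04 / 0.001 = 0.554 < 1, so Stokes' law applies.

0.00208235 m/s


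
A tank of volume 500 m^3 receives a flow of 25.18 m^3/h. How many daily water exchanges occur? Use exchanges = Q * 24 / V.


Daily flow volume = 25.18 m^3/h * 24 h = 604.32 m^3/day
Exchanges = daily flow / tank volume = 604.32 / 500 = 1.20864 exchanges/day

1.20864 exchanges/day


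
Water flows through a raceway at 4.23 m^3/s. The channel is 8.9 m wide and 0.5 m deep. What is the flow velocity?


Cross-sectional area = W * d = 8.9 * 0.5 = 4.45 m^2
Velocity = Q / A = 4.23 / 4.45 = 0.950562 m/s

0.950562 m/s


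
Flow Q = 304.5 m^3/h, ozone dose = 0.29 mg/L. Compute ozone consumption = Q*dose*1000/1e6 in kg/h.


O3 demand (mg/h) = Q * dose * 1000 = 304.5 * 0.29 * 1000 = 88305 mg/h
Convert mg to kg: 88305 / 1e6 = 0.088305 kg/h

0.088305 kg/h


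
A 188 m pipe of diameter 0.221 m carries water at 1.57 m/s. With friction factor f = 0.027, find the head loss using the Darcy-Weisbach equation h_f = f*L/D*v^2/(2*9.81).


v^2 = 1.57^2 = 2.4649 m^2/s^2
L/D = 188/0.221 = 850.67873
h_f = f*(L/D)*v^2/(2g) = 0.027 * 850.67873 * 2.4649 / 19.62 = 2.88556 m

2.88556 m


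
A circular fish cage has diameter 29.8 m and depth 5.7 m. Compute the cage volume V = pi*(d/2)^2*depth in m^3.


r = d/2 = 29.8/2 = 14.9 m
Base area = pi*r^2 = pi*14.9^2 = 697.46499 m^2
Volume = 697.46499 * 5.7 = 3975.55 m^3

3975.55 m^3


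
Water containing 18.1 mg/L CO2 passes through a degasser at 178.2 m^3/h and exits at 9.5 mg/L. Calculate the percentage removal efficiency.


CO2_out / CO2_in = 9.5 / 18.1 = 0.52486188
Fraction remaining = 0.52486188
efficiency = (1 - 0.52486188) * 100 = 47.5138 %

47.5138 %


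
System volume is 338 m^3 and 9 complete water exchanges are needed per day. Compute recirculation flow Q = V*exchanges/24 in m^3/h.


Daily recirculation volume = 338 m^3 * 9 = 3042 m^3/day
Flow rate Q = daily volume / 24 h = 3042 / 24 = 126.75 m^3/h

126.75 m^3/h


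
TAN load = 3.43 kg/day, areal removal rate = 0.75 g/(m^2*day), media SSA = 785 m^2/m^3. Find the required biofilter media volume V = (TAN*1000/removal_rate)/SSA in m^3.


A = 3.43*1000 / 0.75 = 4573.3333 m^2
V = 4573.3333 / 785 = 5.8259

5.8259 m^3


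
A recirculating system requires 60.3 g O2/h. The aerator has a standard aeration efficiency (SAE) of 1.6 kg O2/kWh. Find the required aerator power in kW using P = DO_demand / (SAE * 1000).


SAE in g O2/kWh = 1.6 * 1000 = 1600 g/kWh
P = DO_demand / SAE_g = 60.3 / 1600 = 0.0376875 kW

0.0376875 kW


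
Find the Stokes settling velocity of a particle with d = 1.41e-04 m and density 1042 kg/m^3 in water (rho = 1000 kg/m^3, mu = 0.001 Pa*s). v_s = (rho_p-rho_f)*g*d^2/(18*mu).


Density difference: rho_p - rho_f = 1042 - 1000 = 42 kg/m^3
d^2 = (1.41e-04)^2 = 1.9881e-08 m^2
Numerator = (rho_p - rho_f) * g * d^2 = 42 * 9.81 * 1.9881e-08 = 8.1913696e-06
Denominator = 18 * mu = 18 * 0.001 = 0.018
v_s = 8.1913696e-06 / 0.018 = 4.55076e-04 m/s
Check: Re = rho_f * v_s * d / mu = 1000 * 4.55076e-04 * 1.41e-04 / 0.001 = 0.0642 < 1, so Stokes' law applies.

4.55076e-04 m/s


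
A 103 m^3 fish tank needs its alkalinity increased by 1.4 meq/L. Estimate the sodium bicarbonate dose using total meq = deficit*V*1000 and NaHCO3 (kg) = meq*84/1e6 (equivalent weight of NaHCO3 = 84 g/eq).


Tank volume in L = 103 m^3 * 1000 = 103000 L
Total meq required = 1.4 meq/L * 103000 L = 144200 meq
NaHCO3 mass = 144200 meq * 84 mg/meq / 1e6 = 12.1128 kg

12.1128 kg


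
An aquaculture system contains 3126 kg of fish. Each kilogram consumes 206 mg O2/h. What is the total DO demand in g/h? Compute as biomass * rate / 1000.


Total O2 consumption (mg/h) = 3126 kg * 206 mg/(kg*h) = 643956 mg/h
Convert to g/h: 643956 / 1000 = 643.956 g/h

643.956 g/h


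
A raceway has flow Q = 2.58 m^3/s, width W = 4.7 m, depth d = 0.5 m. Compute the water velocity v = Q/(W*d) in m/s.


Cross-sectional area = W * d = 4.7 * 0.5 = 2.35 m^2
Velocity = Q / A = 2.58 / 2.35 = 1.09787 m/s

1.09787 m/s


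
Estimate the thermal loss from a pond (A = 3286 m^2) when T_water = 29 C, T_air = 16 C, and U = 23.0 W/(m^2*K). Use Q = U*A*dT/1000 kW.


Temperature difference dT = 29 - 16 = 13 K
Heat loss (W) = U * A * dT = 23.0 * 3286 * 13 = 982514 W
Convert to kW: 982514 / 1000 = 982.514 kW

982.514 kW


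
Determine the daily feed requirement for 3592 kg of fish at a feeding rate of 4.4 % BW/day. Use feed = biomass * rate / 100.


Feeding rate fraction = 4.4% / 100 = 0.044
Daily feed = 3592 kg * 0.044 = 158.048 kg/day

158.048 kg/day


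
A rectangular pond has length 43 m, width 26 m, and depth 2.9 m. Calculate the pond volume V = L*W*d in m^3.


Base area = L * W = 43 * 26 = 1118 m^2
Volume = area * depth = 1118 * 2.9 = 3242.2 m^3

3242.2 m^3


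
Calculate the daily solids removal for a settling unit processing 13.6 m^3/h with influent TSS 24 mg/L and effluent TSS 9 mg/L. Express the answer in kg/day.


Concentration drop: TSS_in - TSS_out = 24 - 9 = 15 mg/L
Hourly solids removed = Q * dTSS = 13.6 m^3/h * 15 mg/L = 204 g/h  (m^3/h * mg/L = g/h)
Daily solids removed = 204 * 24 = 4896 g/day
Convert g to kg: 4896 / 1000 = 4.896 kg/day

4.896 kg/day


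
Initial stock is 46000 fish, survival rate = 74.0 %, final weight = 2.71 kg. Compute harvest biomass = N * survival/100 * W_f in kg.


Survivors = 46000 * 74.0/100 = 34040 fish
Harvest biomass = survivors * W_f = 34040 * 2.71 = 92248.4 kg

92248.4 kg


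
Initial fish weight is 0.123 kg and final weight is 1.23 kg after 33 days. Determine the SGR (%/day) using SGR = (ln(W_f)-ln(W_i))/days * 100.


ln(W_f) = ln(1.23) = 0.20701417
ln(W_i) = ln(0.123) = -2.0955709
ln(W_f) - ln(W_i) = 0.20701417 - -2.0955709 = 2.3025851
SGR = 2.3025851 / 33 * 100 = 6.97753 %/day

6.97753 %/day


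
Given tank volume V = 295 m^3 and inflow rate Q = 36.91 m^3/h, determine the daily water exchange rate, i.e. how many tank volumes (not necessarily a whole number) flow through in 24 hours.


Daily flow volume = 36.91 m^3/h * 24 h = 885.84 m^3/day
Exchanges = daily flow / tank volume = 885.84 / 295 = 3.00285 exchanges/day

3.00285 exchanges/day


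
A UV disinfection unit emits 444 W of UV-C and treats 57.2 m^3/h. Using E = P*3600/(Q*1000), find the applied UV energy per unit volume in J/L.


Energy delivered per hour = 444 W * 3600 s = 1598400 J/h
Volume treated per hour = 57.2 m^3/h * 1000 = 57200 L/h
dose = 1598400 / 57200 = 27.9441 J/L

27.9441 J/L


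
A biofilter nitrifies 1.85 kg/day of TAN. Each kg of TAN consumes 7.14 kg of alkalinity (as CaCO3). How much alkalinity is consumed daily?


Alkalinity factor: 7.14 kg CaCO3 consumed per kg TAN nitrified
alk = 1.85 kg TAN * 7.14 = 13.209 kg CaCO3/day

13.209 kg CaCO3/day


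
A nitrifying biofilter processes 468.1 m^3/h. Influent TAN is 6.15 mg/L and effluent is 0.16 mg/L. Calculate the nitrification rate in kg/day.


Concentration drop: TAN_in - TAN_out = 6.15 - 0.16 = 5.99 mg/L
Hourly TAN removed = Q * dTAN = 468.1 m^3/h * 5.99 mg/L = 2803.919 g/h  (m^3/h * mg/L = g/h)
Daily TAN removed = 2803.919 * 24 = 67294.056 g/day
Convert to kg/day: 67294.056 / 1000 = 67.294056 kg/day

67.294056 kg/day


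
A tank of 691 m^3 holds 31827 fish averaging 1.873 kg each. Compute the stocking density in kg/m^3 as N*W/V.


Total biomass = 31827 fish * 1.873 kg = 59611.971 kg
Density = total biomass / volume = 59611.971 / 691 = 86.2691 kg/m^3

86.2691 kg/m^3


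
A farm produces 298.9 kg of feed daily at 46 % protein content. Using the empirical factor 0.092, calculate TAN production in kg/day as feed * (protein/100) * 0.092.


Protein in feed = 298.9 * 46/100 = 137.494 kg/day
TAN = protein * 0.092 = 137.494 * 0.092 = 12.649448 kg/day

12.649448 kg/day


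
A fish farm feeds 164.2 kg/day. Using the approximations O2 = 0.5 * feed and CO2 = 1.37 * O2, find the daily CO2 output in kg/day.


O2 = 164.2 * 0.5 = 82.1
CO2 = 82.1 * 1.37 = 112.477

112.477 kg/day


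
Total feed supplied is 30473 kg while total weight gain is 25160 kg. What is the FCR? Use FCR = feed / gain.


FCR = feed consumed / weight gained
FCR = 30473 kg / 25160 kg = 1.21117

1.21117


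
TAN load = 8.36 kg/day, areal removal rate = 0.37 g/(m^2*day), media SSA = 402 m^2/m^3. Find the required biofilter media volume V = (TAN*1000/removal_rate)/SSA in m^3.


A = 8.36*1000 / 0.37 = 22594.595 m^2
V = 22594.595 / 402 = 56.2055

56.2055 m^3


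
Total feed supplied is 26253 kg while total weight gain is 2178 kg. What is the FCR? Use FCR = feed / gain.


FCR = feed consumed / weight gained
FCR = 26253 kg / 2178 kg = 12.0537

12.0537


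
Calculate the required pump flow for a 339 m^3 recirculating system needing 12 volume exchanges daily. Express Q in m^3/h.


Daily recirculation volume = 339 m^3 * 12 = 4068 m^3/day
Flow rate Q = daily volume / 24 h = 4068 / 24 = 169.5 m^3/h

169.5 m^3/h


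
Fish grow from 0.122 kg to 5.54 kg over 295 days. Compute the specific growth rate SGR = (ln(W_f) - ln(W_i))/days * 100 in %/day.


ln(W_f) = ln(5.54) = 1.7119945
ln(W_i) = ln(0.122) = -2.1037342
ln(W_f) - ln(W_i) = 1.7119945 - -2.1037342 = 3.8157287
SGR = 3.8157287 / 295 * 100 = 1.29347 %/day

1.29347 %/day


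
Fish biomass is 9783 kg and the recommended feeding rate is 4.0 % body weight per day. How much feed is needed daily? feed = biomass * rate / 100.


Feeding rate fraction = 4.0% / 100 = 0.04
Daily feed = 9783 kg * 0.04 = 391.32 kg/day

391.32 kg/day


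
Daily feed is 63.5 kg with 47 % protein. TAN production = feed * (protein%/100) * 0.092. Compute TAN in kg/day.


Protein in feed = 63.5 * 47/100 = 29.845 kg/day
TAN = protein * 0.092 = 29.845 * 0.092 = 2.74574 kg/day

2.74574 kg/day


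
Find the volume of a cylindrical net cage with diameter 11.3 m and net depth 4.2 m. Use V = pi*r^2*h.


r = d/2 = 11.3/2 = 5.65 m
Base area = pi*r^2 = pi*5.65^2 = 100.28749 m^2
Volume = 100.28749 * 4.2 = 421.207 m^3

421.207 m^3


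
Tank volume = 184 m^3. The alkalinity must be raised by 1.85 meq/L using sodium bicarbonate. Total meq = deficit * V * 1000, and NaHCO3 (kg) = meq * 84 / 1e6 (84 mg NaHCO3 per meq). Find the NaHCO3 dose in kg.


Tank volume in L = 184 m^3 * 1000 = 184000 L
Total meq required = 1.85 meq/L * 184000 L = 340400 meq
NaHCO3 mass = 340400 meq * 84 mg/meq / 1e6 = 28.5936 kg

28.5936 kg


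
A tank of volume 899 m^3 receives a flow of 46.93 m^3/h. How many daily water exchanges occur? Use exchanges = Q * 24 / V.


Daily flow volume = 46.93 m^3/h * 24 h = 1126.32 m^3/day
Exchanges = daily flow / tank volume = 1126.32 / 899 = 1.25286 exchanges/day

1.25286 exchanges/day


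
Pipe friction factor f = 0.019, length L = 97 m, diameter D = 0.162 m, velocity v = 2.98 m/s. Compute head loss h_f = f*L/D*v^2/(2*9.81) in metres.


v^2 = 2.98^2 = 8.8804 m^2/s^2
L/D = 97/0.162 = 598.76543
h_f = f*(L/D)*v^2/(2g) = 0.019 * 598.76543 * 8.8804 / 19.62 = 5.14925 m

5.14925 m


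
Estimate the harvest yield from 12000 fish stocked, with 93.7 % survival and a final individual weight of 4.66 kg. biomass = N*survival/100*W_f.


Survivors = 12000 * 93.7/100 = 11244 fish
Harvest biomass = survivors * W_f = 11244 * 4.66 = 52397.04 kg

52397.04 kg


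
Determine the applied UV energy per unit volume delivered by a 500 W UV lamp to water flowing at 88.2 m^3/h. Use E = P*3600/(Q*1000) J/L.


Energy delivered per hour = 500 W * 3600 s = 1800000 J/h
Volume treated per hour = 88.2 m^3/h * 1000 = 88200 L/h
dose = 1800000 / 88200 = 20.4082 J/L

20.4082 J/L


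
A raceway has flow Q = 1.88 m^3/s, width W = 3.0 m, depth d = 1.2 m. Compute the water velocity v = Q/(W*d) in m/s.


Cross-sectional area = W * d = 3.0 * 1.2 = 3.6 m^2
Velocity = Q / A = 1.88 / 3.6 = 0.522222 m/s

0.522222 m/s


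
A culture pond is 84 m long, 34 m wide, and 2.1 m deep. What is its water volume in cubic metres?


Base area = L * W = 84 * 34 = 2856 m^2
Volume = area * depth = 2856 * 2.1 = 5997.6 m^3

5997.6 m^3


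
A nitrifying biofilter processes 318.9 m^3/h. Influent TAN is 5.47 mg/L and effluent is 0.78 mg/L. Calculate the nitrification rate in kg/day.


Concentration drop: TAN_in - TAN_out = 5.47 - 0.78 = 4.69 mg/L
Hourly TAN removed = Q * dTAN = 318.9 m^3/h * 4.69 mg/L = 1495.641 g/h  (m^3/h * mg/L = g/h)
Daily TAN removed = 1495.641 * 24 = 35895.384 g/day
Convert to kg/day: 35895.384 / 1000 = 35.895384 kg/day

35.895384 kg/day


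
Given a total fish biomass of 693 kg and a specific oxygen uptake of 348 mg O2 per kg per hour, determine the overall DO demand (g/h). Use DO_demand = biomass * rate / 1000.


Total O2 consumption (mg/h) = 693 kg * 348 mg/(kg*h) = 241164 mg/h
Convert to g/h: 241164 / 1000 = 241.164 g/h

241.164 g/h


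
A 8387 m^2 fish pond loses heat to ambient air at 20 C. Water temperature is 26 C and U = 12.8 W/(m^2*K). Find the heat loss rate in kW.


Temperature difference dT = 26 - 20 = 6 K
Heat loss (W) = U * A * dT = 12.8 * 8387 * 6 = 644121.6 W
Convert to kW: 644121.6 / 1000 = 644.1216 kW

644.1216 kW


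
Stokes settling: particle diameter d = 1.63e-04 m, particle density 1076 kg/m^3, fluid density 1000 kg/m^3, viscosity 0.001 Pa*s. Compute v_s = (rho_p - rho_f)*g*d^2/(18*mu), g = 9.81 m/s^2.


Density difference: rho_p - rho_f = 1076 - 1000 = 76 kg/m^3
d^2 = (1.63e-04)^2 = 2.6569e-08 m^2
Numerator = (rho_p - rho_f) * g * d^2 = 76 * 9.81 * 2.6569e-08 = 1.9808784e-05
Denominator = 18 * mu = 18 * 0.001 = 0.018
v_s = 1.9808784e-05 / 0.018 = 0.00110049 m/s
Check: Re = rho_f * v_s * d / mu = 1000 * 0.00110049 * 1.63e-04 / 0.001 = 0.179 < 1, so Stokes' law applies.

0.00110049 m/s


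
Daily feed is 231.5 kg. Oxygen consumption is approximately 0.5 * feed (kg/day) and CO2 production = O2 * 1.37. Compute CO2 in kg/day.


O2 = 231.5 * 0.5 = 115.75
CO2 = 115.75 * 1.37 = 158.5775

158.5775 kg/day


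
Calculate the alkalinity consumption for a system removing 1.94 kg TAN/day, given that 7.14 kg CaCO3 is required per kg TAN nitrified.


Alkalinity factor: 7.14 kg CaCO3 consumed per kg TAN nitrified
alk = 1.94 kg TAN * 7.14 = 13.8516 kg CaCO3/day

13.8516 kg CaCO3/day


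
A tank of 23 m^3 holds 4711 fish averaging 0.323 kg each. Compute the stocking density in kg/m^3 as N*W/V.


Total biomass = 4711 fish * 0.323 kg = 1521.653 kg
Density = total biomass / volume = 1521.653 / 23 = 66.1588 kg/m^3

66.1588 kg/m^3


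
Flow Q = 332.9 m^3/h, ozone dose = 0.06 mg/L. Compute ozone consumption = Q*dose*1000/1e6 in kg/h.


O3 demand (mg/h) = Q * dose * 1000 = 332.9 * 0.06 * 1000 = 19974 mg/h
Convert mg to kg: 19974 / 1e6 = 0.019974 kg/h

0.019974 kg/h


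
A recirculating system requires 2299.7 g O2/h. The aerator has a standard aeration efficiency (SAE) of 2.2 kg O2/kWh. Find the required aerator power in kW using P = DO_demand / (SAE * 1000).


SAE in g O2/kWh = 2.2 * 1000 = 2200 g/kWh
P = DO_demand / SAE_g = 2299.7 / 2200 = 1.04532 kW

1.04532 kW


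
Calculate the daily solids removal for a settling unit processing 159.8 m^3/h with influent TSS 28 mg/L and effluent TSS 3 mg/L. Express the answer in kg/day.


Concentration drop: TSS_in - TSS_out = 28 - 3 = 25 mg/L
Hourly solids removed = Q * dTSS = 159.8 m^3/h * 25 mg/L = 3995 g/h  (m^3/h * mg/L = g/h)
Daily solids removed = 3995 * 24 = 95880 g/day
Convert g to kg: 95880 / 1000 = 95.88 kg/day

95.88 kg/day


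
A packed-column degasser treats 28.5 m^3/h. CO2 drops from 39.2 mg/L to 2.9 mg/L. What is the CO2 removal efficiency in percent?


CO2_out / CO2_in = 2.9 / 39.2 = 0.073979592
Fraction remaining = 0.073979592
efficiency = (1 - 0.073979592) * 100 = 92.602 %

92.602 %


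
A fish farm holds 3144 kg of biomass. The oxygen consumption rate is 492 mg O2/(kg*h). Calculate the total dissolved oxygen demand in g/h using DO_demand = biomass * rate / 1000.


Total O2 consumption (mg/h) = 3144 kg * 492 mg/(kg*h) = 1546848 mg/h
Convert to g/h: 1546848 / 1000 = 1546.848 g/h

1546.848 g/h


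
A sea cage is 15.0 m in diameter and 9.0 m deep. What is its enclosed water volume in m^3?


r = d/2 = 15.0/2 = 7.5 m
Base area = pi*r^2 = pi*7.5^2 = 176.71459 m^2
Volume = 176.71459 * 9.0 = 1590.43 m^3

1590.43 m^3


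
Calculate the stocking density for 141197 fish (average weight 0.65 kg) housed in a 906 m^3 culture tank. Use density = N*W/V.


Total biomass = 141197 fish * 0.65 kg = 91778.05 kg
Density = total biomass / volume = 91778.05 / 906 = 101.3 kg/m^3

101.3 kg/m^3


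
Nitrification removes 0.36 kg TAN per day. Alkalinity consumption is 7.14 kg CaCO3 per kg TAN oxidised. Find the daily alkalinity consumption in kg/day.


Alkalinity factor: 7.14 kg CaCO3 consumed per kg TAN nitrified
alk = 0.36 kg TAN * 7.14 = 2.5704 kg CaCO3/day

2.5704 kg CaCO3/day


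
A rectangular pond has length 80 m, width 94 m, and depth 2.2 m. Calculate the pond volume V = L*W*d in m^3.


Base area = L * W = 80 * 94 = 7520 m^2
Volume = area * depth = 7520 * 2.2 = 16544 m^3

16544 m^3


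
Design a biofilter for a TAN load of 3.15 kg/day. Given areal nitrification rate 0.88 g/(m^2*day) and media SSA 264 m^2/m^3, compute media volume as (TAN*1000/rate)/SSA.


A = 3.15*1000 / 0.88 = 3579.5455 m^2
V = 3579.5455 / 264 = 13.5589

13.5589 m^3


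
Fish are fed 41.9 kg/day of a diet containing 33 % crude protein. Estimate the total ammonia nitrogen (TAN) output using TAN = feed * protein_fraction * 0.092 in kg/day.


Protein in feed = 41.9 * 33/100 = 13.827 kg/day
TAN = protein * 0.092 = 13.827 * 0.092 = 1.272084 kg/day

1.272084 kg/day


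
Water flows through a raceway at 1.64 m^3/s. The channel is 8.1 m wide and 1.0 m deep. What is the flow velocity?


Cross-sectional area = W * d = 8.1 * 1.0 = 8.1 m^2
Velocity = Q / A = 1.64 / 8.1 = 0.202469 m/s

0.202469 m/s


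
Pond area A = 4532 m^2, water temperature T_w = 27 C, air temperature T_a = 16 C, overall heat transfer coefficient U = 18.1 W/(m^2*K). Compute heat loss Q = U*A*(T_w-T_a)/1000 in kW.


Temperature difference dT = 27 - 16 = 11 K
Heat loss (W) = U * A * dT = 18.1 * 4532 * 11 = 902321.2 W
Convert to kW: 902321.2 / 1000 = 902.3212 kW

902.3212 kW


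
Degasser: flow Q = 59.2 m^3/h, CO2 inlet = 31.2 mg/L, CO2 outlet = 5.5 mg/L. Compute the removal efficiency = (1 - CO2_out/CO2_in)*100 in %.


CO2_out / CO2_in = 5.5 / 31.2 = 0.17628205
Fraction remaining = 0.17628205
efficiency = (1 - 0.17628205) * 100 = 82.3718 %

82.3718 %


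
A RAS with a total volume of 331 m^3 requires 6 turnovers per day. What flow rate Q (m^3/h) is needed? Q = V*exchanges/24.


Daily recirculation volume = 331 m^3 * 6 = 1986 m^3/day
Flow rate Q = daily volume / 24 h = 1986 / 24 = 82.75 m^3/h

82.75 m^3/h


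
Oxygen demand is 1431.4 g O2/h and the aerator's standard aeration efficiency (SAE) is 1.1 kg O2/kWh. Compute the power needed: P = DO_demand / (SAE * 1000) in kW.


SAE in g O2/kWh = 1.1 * 1000 = 1100 g/kWh
P = DO_demand / SAE_g = 1431.4 / 1100 = 1.30127 kW

1.30127 kW


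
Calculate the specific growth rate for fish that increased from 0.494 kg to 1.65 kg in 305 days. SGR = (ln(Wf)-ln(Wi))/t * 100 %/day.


ln(W_f) = ln(1.65) = 0.50077529
ln(W_i) = ln(0.494) = -0.70521976
ln(W_f) - ln(W_i) = 0.50077529 - -0.70521976 = 1.205995
SGR = 1.205995 / 305 * 100 = 0.395408 %/day

0.395408 %/day


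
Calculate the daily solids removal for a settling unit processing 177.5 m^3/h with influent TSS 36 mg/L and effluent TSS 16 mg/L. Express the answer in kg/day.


Concentration drop: TSS_in - TSS_out = 36 - 16 = 20 mg/L
Hourly solids removed = Q * dTSS = 177.5 m^3/h * 20 mg/L = 3550 g/h  (m^3/h * mg/L = g/h)
Daily solids removed = 3550 * 24 = 85200 g/day
Convert g to kg: 85200 / 1000 = 85.2 kg/day

85.2 kg/day


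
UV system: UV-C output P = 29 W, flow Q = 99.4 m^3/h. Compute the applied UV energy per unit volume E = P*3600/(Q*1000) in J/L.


Energy delivered per hour = 29 W * 3600 s = 104400 J/h
Volume treated per hour = 99.4 m^3/h * 1000 = 99400 L/h
dose = 104400 / 99400 = 1.0503 J/L

1.0503 J/L
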